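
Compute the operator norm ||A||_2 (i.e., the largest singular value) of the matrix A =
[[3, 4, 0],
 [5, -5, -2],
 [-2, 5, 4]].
||A||_2 ≈ 9.7567 (= sqrt(largest eigenvalue of A^T A))

||A||_2 = sigma_max(A) = sqrt(lambda_max(A^T A)). Form the symmetric matrix M = A^T A =
[[38, -23, -18],
 [-23, 66, 30],
 [-18, 30, 20]].
Its characteristic polynomial (trace, sum of principal 2x2 minors, determinant of M give the coefficients) is
  p(λ) = det(λ I - M) = λ^3 - 124λ^2 + 2835λ - 8836.
No integer candidate from the rational root theorem (±divisors of 8836) is a root, so the roots are irrational. The cubic discriminant is Δ = 18854233172 > 0, so there are three distinct real roots. p(3) = -1420 and p(4) = 584 have opposite signs, so a root lies in (3, 4); Newton's method refines it to λ ≈ 3.6966. p(25) = 164 and p(26) = -1374 have opposite signs, so a root lies in (25, 26); Newton's method refines it to λ ≈ 25.1097. p(95) = -1236 and p(96) = 5276 have opposite signs, so a root lies in (95, 96); Newton's method refines it to λ ≈ 95.1937. Check (Vieta): the three roots sum to 124, matching tr M = 124.
So the eigenvalues of A^T A are ≈ 3.6966, 25.1097, 95.1937 (all ≥ 0, as they must be for A^T A). The largest is λ_max ≈ 95.1937, hence ||A||_2 = sqrt(λ_max) ≈ 9.7567.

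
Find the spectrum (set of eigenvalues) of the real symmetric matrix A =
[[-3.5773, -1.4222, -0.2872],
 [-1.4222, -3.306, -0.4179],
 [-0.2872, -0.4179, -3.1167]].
sigma(A) ≈ {-5, -3, -2}

A is real symmetric, so its spectrum consists of real eigenvalues. Expanding the characteristic polynomial of the displayed matrix gives
  det(λ I - A) = p(λ) = λ^3 + (10)λ^2 + (31)λ + (30).
Solving p(λ) = 0 yields eigenvalues ≈ -5, -3, -2. (A is shown rounded to 4 decimals, so these recover the underlying integer eigenvalues to within that precision.)
Verification: the trace of A = -10 equals the sum of eigenvalues -10, and det(A) ≈ -29.9998 matches the eigenvalue product -30.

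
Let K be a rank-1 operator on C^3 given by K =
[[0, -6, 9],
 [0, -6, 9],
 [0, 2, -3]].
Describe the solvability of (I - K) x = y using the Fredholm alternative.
(I - K) is invertible (det(I - K) = 10 ≠ 0), so for every y in C^3 the equation (I - K) x = y has a unique solution.

K has rank 1, so it is an outer product K = u v^T: every row of K is a multiple of one row vector. Reading off the entries, u = (-3, -3, 1) and v = (0, 2, -3) (row i of K equals u_i·v^T). A rank-one matrix u v^T satisfies K u = u (v·u) and kills the (2)-dimensional subspace v^⊥, so its characteristic polynomial is lambda^2 (lambda - v·u) with v·u = tr K = -9. Hence the eigenvalues of I - K are 1 (multiplicity 2) and 1 - (-9) = 10, so det(I - K) = 10. (Direct check: I - K =
[[1, 6, -9],
 [0, 7, -9],
 [0, -2, 4]]
has determinant 10.) The finite-dimensional Fredholm alternative says: either (I - K) is invertible, or ker(I - K) ≠ {0} and then range(I - K) = ker((I - K)^*)^⊥, with dim ker(I - K) = dim ker((I - K)^*). Since det(I - K) ≠ 0, 1 is not an eigenvalue of K and ker(I - K) = {0}, so we are in the first case: for every y there is a unique x = (I - K)^(-1) y. Explicitly, by the Sherman–Morrison formula, (I - u v^T)^(-1) = I + u v^T/(1 - v·u), i.e. (I - K)^(-1) = I + K/(10).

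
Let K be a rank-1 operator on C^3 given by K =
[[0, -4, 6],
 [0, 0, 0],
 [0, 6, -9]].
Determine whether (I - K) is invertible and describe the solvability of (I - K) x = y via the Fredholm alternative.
(I - K) is invertible (det(I - K) = 10 ≠ 0), so for every y in C^3 the equation (I - K) x = y has a unique solution.

K has rank 1, so it is an outer product K = u v^T: every row of K is a multiple of one row vector. Reading off the entries, u = (2, 0, -3) and v = (0, -2, 3) (row i of K equals u_i·v^T). A rank-one matrix u v^T satisfies K u = u (v·u) and kills the (2)-dimensional subspace v^⊥, so its characteristic polynomial is lambda^2 (lambda - v·u) with v·u = tr K = -9. Hence the eigenvalues of I - K are 1 (multiplicity 2) and 1 - (-9) = 10, so det(I - K) = 10. (Direct check: I - K =
[[1, 4, -6],
 [0, 1, 0],
 [0, -6, 10]]
has determinant 10.) The finite-dimensional Fredholm alternative says: either (I - K) is invertible, or ker(I - K) ≠ {0} and then range(I - K) = ker((I - K)^*)^⊥, with dim ker(I - K) = dim ker((I - K)^*). Since det(I - K) ≠ 0, 1 is not an eigenvalue of K and ker(I - K) = {0}, so we are in the first case: for every y there is a unique x = (I - K)^(-1) y. Explicitly, by the Sherman–Morrison formula, (I - u v^T)^(-1) = I + u v^T/(1 - v·u), i.e. (I - K)^(-1) = I + K/(10).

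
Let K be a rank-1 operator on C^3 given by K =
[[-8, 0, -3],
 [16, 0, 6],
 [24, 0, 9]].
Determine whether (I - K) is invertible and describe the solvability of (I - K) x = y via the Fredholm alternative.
(I - K) is singular (det(I - K) = 0, i.e. 1 ∈ sigma(K)). (I - K) x = y is solvable iff y ⊥ ker((I - K)^*) = span{(-8, 0, -3)}, i.e. iff -8y_1 - 3y_3 = 0. When solvable, the solutions are x = y + c·(1, -2, -3), c arbitrary (ker(I - K) = span{(1, -2, -3)}, dimension 1).

K has rank 1, so it is an outer product K = u v^T: every row of K is a multiple of one row vector. Reading off the entries, u = (1, -2, -3) and v = (-8, 0, -3) (row i of K equals u_i·v^T). A rank-one matrix u v^T satisfies K u = u (v·u) and kills the (2)-dimensional subspace v^⊥, so its characteristic polynomial is lambda^2 (lambda - v·u) with v·u = tr K = 1. Hence the eigenvalues of I - K are 1 (multiplicity 2) and 1 - (1) = 0, so det(I - K) = 0. (Direct check: I - K =
[[9, 0, 3],
 [-16, 1, -6],
 [-24, 0, -8]]
has determinant 0.) So 1 is an eigenvalue of K and (I - K) is not invertible. The finite-dimensional Fredholm alternative says: either (I - K) is invertible, or ker(I - K) ≠ {0} and then range(I - K) = ker((I - K)^*)^⊥, with dim ker(I - K) = dim ker((I - K)^*). We are in the second case, so we need both kernels. Kernel of I - K: (I - K) u = u - u (v·u) = u - u = 0, so ker(I - K) = span{u} = span{(1, -2, -3)} (it is exactly 1-dimensional because rank(I - K) = 2). Kernel of the adjoint: K is real, so (I - K)^* = I - K^T = I - v u^T, and (I - v u^T) v = v - v (u·v) = 0; hence ker((I - K)^*) = span{v} = span{(-8, 0, -3)}. Therefore (I - K) x = y is solvable iff <y, v> = 0, i.e. iff -8y_1 - 3y_3 = 0. When this holds, K y = u (v·y) = 0, so (I - K) y = y and x = y is a particular solution; the full solution set is the line x = y + c·u = y + c·(1, -2, -3), c ∈ C.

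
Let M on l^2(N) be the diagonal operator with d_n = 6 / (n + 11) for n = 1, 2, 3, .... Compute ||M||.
||M|| = 1/2 (attained at n = 1)

For M diagonal, ||M|| = sup_n |d_n| = sup_n 6/(n + 11). This is positive and strictly decreasing in n, so the supremum is attained at n = 1: d_1 = 6/(1 + 11) = 1/2. Hence ||M|| = 1/2.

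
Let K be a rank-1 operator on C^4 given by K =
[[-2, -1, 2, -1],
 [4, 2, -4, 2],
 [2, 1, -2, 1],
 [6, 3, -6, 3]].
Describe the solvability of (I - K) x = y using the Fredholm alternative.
(I - K) is singular (det(I - K) = 0, i.e. 1 ∈ sigma(K)). (I - K) x = y is solvable iff y ⊥ ker((I - K)^*) = span{(-2, -1, 2, -1)}, i.e. iff -2y_1 - y_2 + 2y_3 - y_4 = 0. When solvable, the solutions are x = y + c·(1, -2, -1, -3), c arbitrary (ker(I - K) = span{(1, -2, -1, -3)}, dimension 1).

K has rank 1, so it is an outer product K = u v^T: every row of K is a multiple of one row vector. Reading off the entries, u = (1, -2, -1, -3) and v = (-2, -1, 2, -1) (row i of K equals u_i·v^T). A rank-one matrix u v^T satisfies K u = u (v·u) and kills the (3)-dimensional subspace v^⊥, so its characteristic polynomial is lambda^3 (lambda - v·u) with v·u = tr K = 1. Hence the eigenvalues of I - K are 1 (multiplicity 3) and 1 - (1) = 0, so det(I - K) = 0. (Direct check: I - K =
[[3, 1, -2, 1],
 [-4, -1, 4, -2],
 [-2, -1, 3, -1],
 [-6, -3, 6, -2]]
has determinant 0.) So 1 is an eigenvalue of K and (I - K) is not invertible. The finite-dimensional Fredholm alternative says: either (I - K) is invertible, or ker(I - K) ≠ {0} and then range(I - K) = ker((I - K)^*)^⊥, with dim ker(I - K) = dim ker((I - K)^*). We are in the second case, so we need both kernels. Kernel of I - K: (I - K) u = u - u (v·u) = u - u = 0, so ker(I - K) = span{u} = span{(1, -2, -1, -3)} (it is exactly 1-dimensional because rank(I - K) = 3). Kernel of the adjoint: K is real, so (I - K)^* = I - K^T = I - v u^T, and (I - v u^T) v = v - v (u·v) = 0; hence ker((I - K)^*) = span{v} = span{(-2, -1, 2, -1)}. Therefore (I - K) x = y is solvable iff <y, v> = 0, i.e. iff -2y_1 - y_2 + 2y_3 - y_4 = 0. When this holds, K y = u (v·y) = 0, so (I - K) y = y and x = y is a particular solution; the full solution set is the line x = y + c·u = y + c·(1, -2, -1, -3), c ∈ C.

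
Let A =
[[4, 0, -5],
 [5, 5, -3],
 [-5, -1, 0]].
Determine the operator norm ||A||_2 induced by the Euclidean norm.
||A||_2 ≈ 10.1469 (= sqrt(largest eigenvalue of A^T A))

||A||_2 = sigma_max(A) = sqrt(lambda_max(A^T A)). Form the symmetric matrix M = A^T A =
[[66, 30, -35],
 [30, 26, -15],
 [-35, -15, 34]].
Its characteristic polynomial (trace, sum of principal 2x2 minors, determinant of M give the coefficients) is
  p(λ) = det(λ I - M) = λ^3 - 126λ^2 + 2494λ - 12544.
No integer candidate from the rational root theorem (±divisors of 12544) is a root, so the roots are irrational. The cubic discriminant is Δ = 3032625200 > 0, so there are three distinct real roots. p(8) = -144 and p(9) = 425 have opposite signs, so a root lies in (8, 9); Newton's method refines it to λ ≈ 8.2224. p(14) = 420 and p(15) = -109 have opposite signs, so a root lies in (14, 15); Newton's method refines it to λ ≈ 14.8172. p(102) = -7852 and p(103) = 331 have opposite signs, so a root lies in (102, 103); Newton's method refines it to λ ≈ 102.9604. Check (Vieta): the three roots sum to 126, matching tr M = 126.
So the eigenvalues of A^T A are ≈ 8.2224, 14.8172, 102.9604 (all ≥ 0, as they must be for A^T A). The largest is λ_max ≈ 102.9604, hence ||A||_2 = sqrt(λ_max) ≈ 10.1469.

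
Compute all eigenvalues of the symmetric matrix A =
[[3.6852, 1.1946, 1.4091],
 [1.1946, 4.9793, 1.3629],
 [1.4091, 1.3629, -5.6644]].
sigma(A) ≈ {-6, 3, 6}

A is real symmetric, so its spectrum consists of real eigenvalues. Expanding the characteristic polynomial of the displayed matrix gives
  det(λ I - A) = p(λ) = λ^3 + (-3)λ^2 + (-36)λ + (108).
Solving p(λ) = 0 yields eigenvalues ≈ -6, 3, 6. (A is shown rounded to 4 decimals, so these recover the underlying integer eigenvalues to within that precision.)
Verification: the trace of A = 3 equals the sum of eigenvalues 3, and det(A) ≈ -108.0002 matches the eigenvalue product -108.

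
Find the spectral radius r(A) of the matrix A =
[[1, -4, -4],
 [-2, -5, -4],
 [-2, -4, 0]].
r(A) ≈ 8.7506

The eigenvalues of A are the roots of its characteristic polynomial. With M = A (coefficients from the trace, the sum of principal 2x2 minors, and det A):
  p(λ) = det(λ I - M) = λ^3 + 4λ^2 - 37λ + 40.
No integer candidate from the rational root theorem (±divisors of 40) is a root, so the roots are irrational. The cubic discriminant is Δ = 64516 > 0, so there are three distinct real roots. p(-9) = -32 and p(-8) = 80 have opposite signs, so a root lies in (-9, -8); Newton's method refines it to λ ≈ -8.7506. p(1) = 8 and p(2) = -10 have opposite signs, so a root lies in (1, 2); Newton's method refines it to λ ≈ 1.3404. p(3) = -8 and p(4) = 20 have opposite signs, so a root lies in (3, 4); Newton's method refines it to λ ≈ 3.4102. Check (Vieta): the three roots sum to -4, matching tr M = -4.
Thus the eigenvalues (to 4 decimals) are -8.7506 (modulus 8.7506); 1.3404 (modulus 1.3404); 3.4102 (modulus 3.4102). The spectral radius is the largest modulus: r(A) ≈ 8.7506. (Cross-check: r(A) ≤ ||A||_2 ≈ 9.2247; equality holds whenever A is normal, though it can also hold for some non-normal A.)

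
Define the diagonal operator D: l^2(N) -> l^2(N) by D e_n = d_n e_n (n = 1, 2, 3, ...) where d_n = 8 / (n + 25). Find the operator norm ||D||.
||D|| = 4/13 (attained at n = 1)

For D diagonal, ||D|| = sup_n |d_n| = sup_n 8/(n + 25). This is positive and strictly decreasing in n, so the supremum is attained at n = 1: d_1 = 8/(1 + 25) = 4/13. Hence ||D|| = 4/13.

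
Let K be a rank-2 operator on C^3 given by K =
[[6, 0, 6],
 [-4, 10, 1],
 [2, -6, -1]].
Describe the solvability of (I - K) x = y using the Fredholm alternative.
(I - K) is invertible (det(I - K) = 24 ≠ 0), so for every y in C^3 the equation (I - K) x = y has a unique solution.

K has rank 2 and factors as K = U V^T = u1 v1^T + u2 v2^T with u1 = (-3, 2, -1), v1 = (-2, 2, -1), u2 = (-3, -3, 2), v2 = (0, -2, -1) (multiplying out reproduces the displayed K). The nonzero eigenvalues of U V^T coincide with those of the 2 x 2 matrix G = V^T U = [[v1·u1, v1·u2], [v2·u1, v2·u2]] = [[11, -2], [-3, 4]], and by the Sylvester determinant identity det(I_3 - U V^T) = det(I_2 - V^T U) = det([[-10, 2], [3, -3]]) = (-10)(-3) - (2)(3) = 24. (Direct check: I - K =
[[-5, 0, -6],
 [4, -9, -1],
 [-2, 6, 2]]
has determinant 24.) The finite-dimensional Fredholm alternative says: either (I - K) is invertible, or ker(I - K) ≠ {0} and then range(I - K) = ker((I - K)^*)^⊥, with dim ker(I - K) = dim ker((I - K)^*). Since det(I - K) ≠ 0, 1 is not an eigenvalue of K and ker(I - K) = {0}, so we are in the first case: for every y there is a unique x = (I - K)^(-1) y. (Explicitly, by the Woodbury identity, (I - U V^T)^(-1) = I + U (I_2 - G)^(-1) V^T.)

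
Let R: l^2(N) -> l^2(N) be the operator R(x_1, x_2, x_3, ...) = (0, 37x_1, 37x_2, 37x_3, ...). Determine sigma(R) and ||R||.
sigma(R) = closed disk {z in C : |z| ≤ 37}; ||R|| = 37

Note R = 37·U where U is the unit right shift (U x)_k = x_{k-1} (with x_0 := 0); so ||R|| = 37||U|| and sigma(R) = 37·sigma(U). ||R x||^2 = sum_{k≥1} |37x_k|^2 = 1369||x||^2, so ||R|| = 37 and sigma(R) ⊂ {|z| ≤ 37}. For any |lambda| < 37, the equation (R - lambda I) x = 0 forces x_1 = 0, then 37x_k = lambda x_{k+1} ⇒ x = 0, so R has no eigenvalues. But (R - lambda I) is not surjective for |lambda| < 37: solving (R - lambda I) x = e_1 would require x_n proportional to (lambda/37)^(-n), which is not in l^2. So every |lambda| < 37 lies in the residual spectrum. The boundary |lambda| = 37 is in the approximate point spectrum (the spectrum is closed). Hence sigma(R) is the closed disk of radius 37.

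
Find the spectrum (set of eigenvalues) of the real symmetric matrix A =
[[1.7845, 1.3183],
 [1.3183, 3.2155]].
sigma(A) ≈ {1, 4}

A is real symmetric, so its spectrum consists of real eigenvalues. Expanding the characteristic polynomial of the displayed matrix gives
  det(λ I - A) = p(λ) = λ^2 + (-5)λ + (4).
Solving p(λ) = 0 yields eigenvalues ≈ 1, 4. (A is shown rounded to 4 decimals, so these recover the underlying integer eigenvalues to within that precision.)
Verification: the trace of A = 5 equals the sum of eigenvalues 5, and det(A) ≈ 4.0001 matches the eigenvalue product 4.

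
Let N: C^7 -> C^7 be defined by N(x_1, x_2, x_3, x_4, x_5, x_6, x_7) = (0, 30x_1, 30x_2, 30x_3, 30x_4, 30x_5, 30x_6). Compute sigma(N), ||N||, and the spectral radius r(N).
sigma(N) = {0}; ||N|| = 30; r(N) = 0. (N is nilpotent with N^7 = 0.)

On C^7, N is a strictly lower-triangular matrix with 30 on the subdiagonal and zeros elsewhere, so its characteristic polynomial is lambda^7 and every eigenvalue is 0: sigma(N) = {0}. For the operator norm, N e_i = 30e_{i+1} for i = 1, ..., 6 and N e_7 = 0, so the singular values of N are 30 (with multiplicity 6) and 0; hence ||N|| = 30. The spectral radius r(N) = max|lambda| = 0. Note ||N|| > r(N) — characteristic of non-normal nilpotent operators. Indeed N^7 = 0.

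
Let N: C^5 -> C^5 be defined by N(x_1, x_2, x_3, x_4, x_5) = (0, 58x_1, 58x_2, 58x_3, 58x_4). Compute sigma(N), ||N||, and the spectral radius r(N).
sigma(N) = {0}; ||N|| = 58; r(N) = 0. (N is nilpotent with N^5 = 0.)

On C^5, N is a strictly lower-triangular matrix with 58 on the subdiagonal and zeros elsewhere, so its characteristic polynomial is lambda^5 and every eigenvalue is 0: sigma(N) = {0}. For the operator norm, N e_i = 58e_{i+1} for i = 1, ..., 4 and N e_5 = 0, so the singular values of N are 58 (with multiplicity 4) and 0; hence ||N|| = 58. The spectral radius r(N) = max|lambda| = 0. Note ||N|| > r(N) — characteristic of non-normal nilpotent operators. Indeed N^5 = 0.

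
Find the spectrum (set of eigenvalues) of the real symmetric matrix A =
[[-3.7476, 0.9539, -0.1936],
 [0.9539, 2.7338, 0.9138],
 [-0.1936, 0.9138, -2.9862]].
sigma(A) ≈ {-4, -3, 3}

A is real symmetric, so its spectrum consists of real eigenvalues. Expanding the characteristic polynomial of the displayed matrix gives
  det(λ I - A) = p(λ) = λ^3 + (4)λ^2 + (-9)λ + (-36).
Solving p(λ) = 0 yields eigenvalues ≈ -4, -3, 3. (A is shown rounded to 4 decimals, so these recover the underlying integer eigenvalues to within that precision.)
Verification: the trace of A = -4 equals the sum of eigenvalues -4, and det(A) ≈ 36.0008 matches the eigenvalue product 36.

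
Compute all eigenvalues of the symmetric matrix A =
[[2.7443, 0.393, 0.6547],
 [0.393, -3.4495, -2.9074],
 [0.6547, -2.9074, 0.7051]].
sigma(A) ≈ {-5, 2, 3}

A is real symmetric, so its spectrum consists of real eigenvalues. Expanding the characteristic polynomial of the displayed matrix gives
  det(λ I - A) = p(λ) = λ^3 + (0)λ^2 + (-19)λ + (29.9988).
Solving p(λ) = 0 yields eigenvalues ≈ -5, 2, 3. (A is shown rounded to 4 decimals, so these recover the underlying integer eigenvalues to within that precision.)
Verification: the trace of A = 0 equals the sum of eigenvalues 0, and det(A) ≈ -29.9988 matches the eigenvalue product -30.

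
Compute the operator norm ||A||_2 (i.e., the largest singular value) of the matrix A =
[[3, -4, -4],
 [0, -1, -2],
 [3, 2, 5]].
||A||_2 ≈ 7.9673 (= sqrt(largest eigenvalue of A^T A))

||A||_2 = sigma_max(A) = sqrt(lambda_max(A^T A)). Form the symmetric matrix M = A^T A =
[[18, -6, 3],
 [-6, 21, 28],
 [3, 28, 45]].
Its characteristic polynomial (trace, sum of principal 2x2 minors, determinant of M give the coefficients) is
  p(λ) = det(λ I - M) = λ^3 - 84λ^2 + 1304λ - 81.
No integer candidate from the rational root theorem (±divisors of 81) is a root, so the roots are irrational. The cubic discriminant is Δ = 3096255685 > 0, so there are three distinct real roots. p(0) = -81 and p(1) = 1140 have opposite signs, so a root lies in (0, 1); Newton's method refines it to λ ≈ 0.0624. p(20) = 399 and p(21) = -480 have opposite signs, so a root lies in (20, 21); Newton's method refines it to λ ≈ 20.4603. p(63) = -1278 and p(64) = 1455 have opposite signs, so a root lies in (63, 64); Newton's method refines it to λ ≈ 63.4773. Check (Vieta): the three roots sum to 84, matching tr M = 84.
So the eigenvalues of A^T A are ≈ 0.0624, 20.4603, 63.4773 (all ≥ 0, as they must be for A^T A). The largest is λ_max ≈ 63.4773, hence ||A||_2 = sqrt(λ_max) ≈ 7.9673.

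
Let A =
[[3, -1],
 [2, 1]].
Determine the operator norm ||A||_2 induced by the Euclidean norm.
||A||_2 = sqrt((15 + sqrt(125))/2) ≈ 3.618 (= sqrt(largest eigenvalue of A^T A))

||A||_2 = sigma_max(A) = sqrt(lambda_max(A^T A)). Form the symmetric matrix M = A^T A =
[[13, -1],
 [-1, 2]].
Its characteristic polynomial (trace, determinant of M give the coefficients) is
  p(λ) = det(λ I - M) = λ^2 - 15λ + 25.
For λ^2 - 15λ + 25 the discriminant is 125. It is nonnegative but not a perfect square, so the roots are real and irrational: λ = (15 ± sqrt(125))/2 ≈ 13.0902, 1.9098.
So the eigenvalues of A^T A are ≈ 1.9098, 13.0902 (all ≥ 0, as they must be for A^T A). The largest is λ_max = (15 + sqrt(125))/2 ≈ 13.0902, hence ||A||_2 = sqrt(λ_max) = sqrt((15 + sqrt(125))/2) ≈ 3.618.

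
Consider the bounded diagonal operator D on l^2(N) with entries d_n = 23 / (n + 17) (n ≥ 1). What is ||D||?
||D|| = 23/18 (attained at n = 1)

For D diagonal, ||D|| = sup_n |d_n| = sup_n 23/(n + 17). This is positive and strictly decreasing in n, so the supremum is attained at n = 1: d_1 = 23/(1 + 17) = 23/18. Hence ||D|| = 23/18.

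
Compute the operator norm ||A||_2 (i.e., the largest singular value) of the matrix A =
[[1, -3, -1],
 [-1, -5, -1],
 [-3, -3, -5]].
||A||_2 ≈ 8.073 (= sqrt(largest eigenvalue of A^T A))

||A||_2 = sigma_max(A) = sqrt(lambda_max(A^T A)). Form the symmetric matrix M = A^T A =
[[11, 11, 15],
 [11, 43, 23],
 [15, 23, 27]].
Its characteristic polynomial (trace, sum of principal 2x2 minors, determinant of M give the coefficients) is
  p(λ) = det(λ I - M) = λ^3 - 81λ^2 + 1056λ - 1600.
No integer candidate from the rational root theorem (±divisors of 1600) is a root, so the roots are irrational. The cubic discriminant is Δ = 1599167232 > 0, so there are three distinct real roots. p(1) = -624 and p(2) = 196 have opposite signs, so a root lies in (1, 2); Newton's method refines it to λ ≈ 1.7432. p(14) = 52 and p(15) = -610 have opposite signs, so a root lies in (14, 15); Newton's method refines it to λ ≈ 14.0829. p(65) = -560 and p(66) = 2756 have opposite signs, so a root lies in (65, 66); Newton's method refines it to λ ≈ 65.1739. Check (Vieta): the three roots sum to 81, matching tr M = 81.
So the eigenvalues of A^T A are ≈ 1.7432, 14.0829, 65.1739 (all ≥ 0, as they must be for A^T A). The largest is λ_max ≈ 65.1739, hence ||A||_2 = sqrt(λ_max) ≈ 8.073.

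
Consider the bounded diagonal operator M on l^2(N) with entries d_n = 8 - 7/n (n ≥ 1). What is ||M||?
||M|| = 8

For a diagonal operator on l^2 with entries d_n, ||M|| = sup_n |d_n|. Here d_1 = 1, d_2 = 9/2, ..., and d_n = 8 - 7/n increases monotonically toward 8. All terms lie in [1, 8), so |d_n| = d_n and the supremum is the limit 8, which is not attained by any individual d_n. Hence ||M|| = 8.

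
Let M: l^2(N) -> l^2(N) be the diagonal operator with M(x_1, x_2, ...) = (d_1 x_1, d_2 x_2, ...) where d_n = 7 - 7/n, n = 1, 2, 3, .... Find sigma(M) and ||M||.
sigma(M) = {7 - 7/n : n ≥ 1} ∪ {7}; ||M|| = 7

A bounded diagonal operator on l^2 with diagonal entries d_n has spectrum equal to the closure of {d_n : n ≥ 1}: every d_n is an eigenvalue (with eigenvector e_n), so {d_n} ⊂ sigma(M); the spectrum is closed, so its closure is too; and for lambda not in the closure, (M - lambda I) has bounded inverse (the diagonal entries 1/(d_n - lambda) are bounded). For our sequence d_n = 7 - 7/n, n = 1, 2, 3, ...:
  - {d_n} = {7 - 7/n : n ≥ 1}; the only limit point is 7
  - closure = {7 - 7/n : n ≥ 1} ∪ {7}
For the norm: a diagonal operator has ||M|| = sup_n |d_n|. Here d_n = 7 - 7/n increases monotonically from d_1 = 0 toward 7, with all terms in [0, 7); so sup_n |d_n| = 7 (the supremum is the limit, not attained). So ||M|| = 7.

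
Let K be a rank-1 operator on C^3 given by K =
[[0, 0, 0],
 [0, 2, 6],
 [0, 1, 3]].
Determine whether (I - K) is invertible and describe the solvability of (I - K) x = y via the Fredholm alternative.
(I - K) is invertible (det(I - K) = -4 ≠ 0), so for every y in C^3 the equation (I - K) x = y has a unique solution.

K has rank 1, so it is an outer product K = u v^T: every row of K is a multiple of one row vector. Reading off the entries, u = (0, -2, -1) and v = (0, -1, -3) (row i of K equals u_i·v^T). A rank-one matrix u v^T satisfies K u = u (v·u) and kills the (2)-dimensional subspace v^⊥, so its characteristic polynomial is lambda^2 (lambda - v·u) with v·u = tr K = 5. Hence the eigenvalues of I - K are 1 (multiplicity 2) and 1 - (5) = -4, so det(I - K) = -4. (Direct check: I - K =
[[1, 0, 0],
 [0, -1, -6],
 [0, -1, -2]]
has determinant -4.) The finite-dimensional Fredholm alternative says: either (I - K) is invertible, or ker(I - K) ≠ {0} and then range(I - K) = ker((I - K)^*)^⊥, with dim ker(I - K) = dim ker((I - K)^*). Since det(I - K) ≠ 0, 1 is not an eigenvalue of K and ker(I - K) = {0}, so we are in the first case: for every y there is a unique x = (I - K)^(-1) y. Explicitly, by the Sherman–Morrison formula, (I - u v^T)^(-1) = I + u v^T/(1 - v·u), i.e. (I - K)^(-1) = I + K/(-4).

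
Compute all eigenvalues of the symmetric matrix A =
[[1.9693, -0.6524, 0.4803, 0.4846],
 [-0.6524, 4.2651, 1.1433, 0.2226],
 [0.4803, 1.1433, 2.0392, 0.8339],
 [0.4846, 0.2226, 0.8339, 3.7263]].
sigma(A) ≈ {1, 2, 4, 5}

A is real symmetric, so its spectrum consists of real eigenvalues. Expanding the characteristic polynomial of the displayed matrix gives
  det(λ I - A) = p(λ) = λ^4 + (-12)λ^3 + (49)λ^2 + (-77.9977)λ + (39.9981).
Solving p(λ) = 0 yields eigenvalues ≈ 1, 2, 4, 5. (A is shown rounded to 4 decimals, so these recover the underlying integer eigenvalues to within that precision.)
Verification: the trace of A = 12 equals the sum of eigenvalues 12, and det(A) ≈ 39.9981 matches the eigenvalue product 40.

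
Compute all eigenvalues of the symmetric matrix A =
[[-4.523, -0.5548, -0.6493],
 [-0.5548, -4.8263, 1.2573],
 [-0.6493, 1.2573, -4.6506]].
sigma(A) ≈ {-6, -5, -3}

A is real symmetric, so its spectrum consists of real eigenvalues. Expanding the characteristic polynomial of the displayed matrix gives
  det(λ I - A) = p(λ) = λ^3 + (14)λ^2 + (63)λ + (89.9976).
Solving p(λ) = 0 yields eigenvalues ≈ -6, -5, -3. (A is shown rounded to 4 decimals, so these recover the underlying integer eigenvalues to within that precision.)
Verification: the trace of A = -14 equals the sum of eigenvalues -14, and det(A) ≈ -89.9976 matches the eigenvalue product -90.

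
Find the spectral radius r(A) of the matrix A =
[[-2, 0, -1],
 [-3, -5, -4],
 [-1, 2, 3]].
r(A) ≈ 3.2766

The eigenvalues of A are the roots of its characteristic polynomial. With M = A (coefficients from the trace, the sum of principal 2x2 minors, and det A):
  p(λ) = det(λ I - M) = λ^3 + 4λ^2 - 4λ - 25.
No integer candidate from the rational root theorem (±divisors of 25) is a root, so the roots are irrational. The cubic discriminant is Δ = -2763 < 0, so there is one real root and a complex-conjugate pair. p(2) = -9 and p(3) = 26 have opposite signs, so a root lies in (2, 3); Newton's method refines it to λ ≈ 2.3285. Dividing out (λ - (2.3285)) leaves approximately λ^2 + 6.3285λ + 10.7363. For λ^2 + 6.3285λ + 10.7363 the discriminant is -2.8948. It is negative, so the remaining roots are the complex-conjugate pair λ ≈ -3.1643 ± 0.8507i. Their product equals the constant term, so |λ|^2 ≈ 10.7363 and |λ| ≈ 3.2766.
Thus the eigenvalues (to 4 decimals) are 2.3285 (modulus 2.3285); -3.1643 ± 0.8507i (modulus 3.2766). The spectral radius is the largest modulus: r(A) ≈ 3.2766. (Cross-check: r(A) ≤ ||A||_2 ≈ 7.7364; equality holds whenever A is normal, though it can also hold for some non-normal A.)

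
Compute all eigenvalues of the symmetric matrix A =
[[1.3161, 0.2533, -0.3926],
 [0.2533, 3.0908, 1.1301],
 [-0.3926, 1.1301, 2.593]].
sigma(A) ≈ {1, 2, 4}

A is real symmetric, so its spectrum consists of real eigenvalues. Expanding the characteristic polynomial of the displayed matrix gives
  det(λ I - A) = p(λ) = λ^3 + (-7)λ^2 + (14)λ + (-8).
Solving p(λ) = 0 yields eigenvalues ≈ 1, 2, 4. (A is shown rounded to 4 decimals, so these recover the underlying integer eigenvalues to within that precision.)
Verification: the trace of A = 7 equals the sum of eigenvalues 7, and det(A) ≈ 7.9994 matches the eigenvalue product 8.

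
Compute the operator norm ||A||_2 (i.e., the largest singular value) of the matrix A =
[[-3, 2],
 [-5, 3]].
||A||_2 = sqrt((47 + sqrt(2205))/2) ≈ 6.8541 (= sqrt(largest eigenvalue of A^T A))

||A||_2 = sigma_max(A) = sqrt(lambda_max(A^T A)). Form the symmetric matrix M = A^T A =
[[34, -21],
 [-21, 13]].
Its characteristic polynomial (trace, determinant of M give the coefficients) is
  p(λ) = det(λ I - M) = λ^2 - 47λ + 1.
For λ^2 - 47λ + 1 the discriminant is 2205. It is nonnegative but not a perfect square, so the roots are real and irrational: λ = (47 ± sqrt(2205))/2 ≈ 46.9787, 0.0213.
So the eigenvalues of A^T A are ≈ 0.0213, 46.9787 (all ≥ 0, as they must be for A^T A). The largest is λ_max = (47 + sqrt(2205))/2 ≈ 46.9787, hence ||A||_2 = sqrt(λ_max) = sqrt((47 + sqrt(2205))/2) ≈ 6.8541.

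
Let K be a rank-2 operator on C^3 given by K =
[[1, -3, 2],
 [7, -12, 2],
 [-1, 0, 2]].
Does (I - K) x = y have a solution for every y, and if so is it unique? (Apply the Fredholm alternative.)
(I - K) is invertible (det(I - K) = -1 ≠ 0), so for every y in C^3 the equation (I - K) x = y has a unique solution.

K has rank 2 and factors as K = U V^T = u1 v1^T + u2 v2^T with u1 = (0, 3, -1), v1 = (2, -3, 0), u2 = (-1, -1, -1), v2 = (-1, 3, -2) (multiplying out reproduces the displayed K). The nonzero eigenvalues of U V^T coincide with those of the 2 x 2 matrix G = V^T U = [[v1·u1, v1·u2], [v2·u1, v2·u2]] = [[-9, 1], [11, 0]], and by the Sylvester determinant identity det(I_3 - U V^T) = det(I_2 - V^T U) = det([[10, -1], [-11, 1]]) = (10)(1) - (-1)(-11) = -1. (Direct check: I - K =
[[0, 3, -2],
 [-7, 13, -2],
 [1, 0, -1]]
has determinant -1.) The finite-dimensional Fredholm alternative says: either (I - K) is invertible, or ker(I - K) ≠ {0} and then range(I - K) = ker((I - K)^*)^⊥, with dim ker(I - K) = dim ker((I - K)^*). Since det(I - K) ≠ 0, 1 is not an eigenvalue of K and ker(I - K) = {0}, so we are in the first case: for every y there is a unique x = (I - K)^(-1) y. (Explicitly, by the Woodbury identity, (I - U V^T)^(-1) = I + U (I_2 - G)^(-1) V^T.)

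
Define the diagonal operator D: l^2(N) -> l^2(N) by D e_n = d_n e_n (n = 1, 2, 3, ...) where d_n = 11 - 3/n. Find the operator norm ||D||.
||D|| = 11

For a diagonal operator on l^2 with entries d_n, ||D|| = sup_n |d_n|. Here d_1 = 8, d_2 = 19/2, ..., and d_n = 11 - 3/n increases monotonically toward 11. All terms lie in [8, 11), so |d_n| = d_n and the supremum is the limit 11, which is not attained by any individual d_n. Hence ||D|| = 11.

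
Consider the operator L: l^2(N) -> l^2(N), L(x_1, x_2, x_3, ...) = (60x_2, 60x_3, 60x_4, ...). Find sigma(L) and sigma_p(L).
sigma(L) = closed disk {z in C : |z| ≤ 60}; sigma_p(L) = open disk {z in C : |z| < 60}

Note L = 60·V where V is the unit left shift (V x)_k = x_{k+1}; so sigma(L) = 60·sigma(V) and ||L|| = 60||V||. ||L x||^2 = 3600sum_{k≥2} |x_k|^2 ≤ 3600||x||^2, with equality on {x : x_1 = 0}, so ||L|| = 60. For any lambda with |lambda| < 60, set r = lambda/60 (|r| < 1); the vector x = (1, r, r^2, ...) is in l^2 and satisfies L x = 60(r, r^2, ...) = lambda x, so lambda is an eigenvalue. On the boundary |lambda| = 60 the geometric series diverges, so no l^2 eigenvector exists, but these lambda lie in the approximate point spectrum. Hence sigma(L) is the closed disk of radius 60 and sigma_p(L) is the open disk.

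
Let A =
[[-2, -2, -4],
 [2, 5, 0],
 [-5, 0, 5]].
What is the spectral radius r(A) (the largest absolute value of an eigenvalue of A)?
r(A) = (3 + sqrt(113))/2 ≈ 6.8151

The eigenvalues of A are the roots of its characteristic polynomial. With M = A (coefficients from the trace, the sum of principal 2x2 minors, and det A):
  p(λ) = det(λ I - M) = λ^3 - 8λ^2 - 11λ + 130.
By the rational root theorem any rational root is an integer divisor of 130. Testing λ = 5: p(5) = 125 - 200 - 55 + 130 = 0, so λ = 5 is a root. Dividing out (λ - 5) leaves p(λ) = (λ - 5)(λ^2 - 3λ - 26). For λ^2 - 3λ - 26 the discriminant is 113. It is nonnegative but not a perfect square, so the roots are real and irrational: λ = (3 ± sqrt(113))/2 ≈ 6.8151, -3.8151.
Thus the eigenvalues (to 4 decimals) are 6.8151 (modulus 6.8151); -3.8151 (modulus 3.8151); 5 (modulus 5). The spectral radius is the largest modulus: r(A) = (3 + sqrt(113))/2 ≈ 6.8151. (Cross-check: r(A) ≤ ||A||_2 ≈ 7.4013; equality holds whenever A is normal, though it can also hold for some non-normal A.)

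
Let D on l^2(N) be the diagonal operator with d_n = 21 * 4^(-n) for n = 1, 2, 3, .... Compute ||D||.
||D|| = 21/4 (attained at n = 1)

For D diagonal, ||D|| = sup_n |d_n|. The sequence d_n = 21 * 4^(-n) is positive and strictly decreasing (ratio 4^(-1) < 1), so the supremum is d_1 = 21/4. Hence ||D|| = 21/4.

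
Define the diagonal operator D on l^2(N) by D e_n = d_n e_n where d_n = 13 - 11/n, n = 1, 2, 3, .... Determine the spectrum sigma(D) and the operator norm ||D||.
sigma(D) = {13 - 11/n : n ≥ 1} ∪ {13}; ||D|| = 13

A bounded diagonal operator on l^2 with diagonal entries d_n has spectrum equal to the closure of {d_n : n ≥ 1}: every d_n is an eigenvalue (with eigenvector e_n), so {d_n} ⊂ sigma(D); the spectrum is closed, so its closure is too; and for lambda not in the closure, (D - lambda I) has bounded inverse (the diagonal entries 1/(d_n - lambda) are bounded). For our sequence d_n = 13 - 11/n, n = 1, 2, 3, ...:
  - {d_n} = {13 - 11/n : n ≥ 1}; the only limit point is 13
  - closure = {13 - 11/n : n ≥ 1} ∪ {13}
For the norm: a diagonal operator has ||D|| = sup_n |d_n|. Here d_n = 13 - 11/n increases monotonically from d_1 = 2 toward 13, with all terms in [2, 13); so sup_n |d_n| = 13 (the supremum is the limit, not attained). So ||D|| = 13.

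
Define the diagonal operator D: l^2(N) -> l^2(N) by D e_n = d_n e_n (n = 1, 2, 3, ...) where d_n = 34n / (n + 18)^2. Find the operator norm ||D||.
||D|| = 17/36 (attained at n = 18)

For D diagonal, ||D|| = sup_n |d_n|. Treat f(x) = 34x / (x + 18)^2 for real x > 0. By the quotient rule, f'(x) = 34(18 - x)/(x + 18)^3, which is positive for x < 18 and negative for x > 18. So f has a unique maximum at x = 18, and since 18 is a positive integer, the supremum over n ≥ 1 is attained at n = 18: d_18 = 34·18/(18 + 18)^2 = 34·18/1296 = 17/36. Hence ||D|| = 17/36.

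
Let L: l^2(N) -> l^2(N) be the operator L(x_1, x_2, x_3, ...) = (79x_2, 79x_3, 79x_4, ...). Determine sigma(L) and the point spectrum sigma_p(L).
sigma(L) = closed disk {z in C : |z| ≤ 79}; sigma_p(L) = open disk {z in C : |z| < 79}

Note L = 79·V where V is the unit left shift (V x)_k = x_{k+1}; so sigma(L) = 79·sigma(V) and ||L|| = 79||V||. ||L x||^2 = 6241sum_{k≥2} |x_k|^2 ≤ 6241||x||^2, with equality on {x : x_1 = 0}, so ||L|| = 79. For any lambda with |lambda| < 79, set r = lambda/79 (|r| < 1); the vector x = (1, r, r^2, ...) is in l^2 and satisfies L x = 79(r, r^2, ...) = lambda x, so lambda is an eigenvalue. On the boundary |lambda| = 79 the geometric series diverges, so no l^2 eigenvector exists, but these lambda lie in the approximate point spectrum. Hence sigma(L) is the closed disk of radius 79 and sigma_p(L) is the open disk.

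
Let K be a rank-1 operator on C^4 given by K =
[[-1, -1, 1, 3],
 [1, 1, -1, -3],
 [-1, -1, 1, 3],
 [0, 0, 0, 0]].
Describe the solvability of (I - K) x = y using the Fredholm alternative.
(I - K) is singular (det(I - K) = 0, i.e. 1 ∈ sigma(K)). (I - K) x = y is solvable iff y ⊥ ker((I - K)^*) = span{(-1, -1, 1, 3)}, i.e. iff -y_1 - y_2 + y_3 + 3y_4 = 0. When solvable, the solutions are x = y + c·(1, -1, 1, 0), c arbitrary (ker(I - K) = span{(1, -1, 1, 0)}, dimension 1).

K has rank 1, so it is an outer product K = u v^T: every row of K is a multiple of one row vector. Reading off the entries, u = (1, -1, 1, 0) and v = (-1, -1, 1, 3) (row i of K equals u_i·v^T). A rank-one matrix u v^T satisfies K u = u (v·u) and kills the (3)-dimensional subspace v^⊥, so its characteristic polynomial is lambda^3 (lambda - v·u) with v·u = tr K = 1. Hence the eigenvalues of I - K are 1 (multiplicity 3) and 1 - (1) = 0, so det(I - K) = 0. (Direct check: I - K =
[[2, 1, -1, -3],
 [-1, 0, 1, 3],
 [1, 1, 0, -3],
 [0, 0, 0, 1]]
has determinant 0.) So 1 is an eigenvalue of K and (I - K) is not invertible. The finite-dimensional Fredholm alternative says: either (I - K) is invertible, or ker(I - K) ≠ {0} and then range(I - K) = ker((I - K)^*)^⊥, with dim ker(I - K) = dim ker((I - K)^*). We are in the second case, so we need both kernels. Kernel of I - K: (I - K) u = u - u (v·u) = u - u = 0, so ker(I - K) = span{u} = span{(1, -1, 1, 0)} (it is exactly 1-dimensional because rank(I - K) = 3). Kernel of the adjoint: K is real, so (I - K)^* = I - K^T = I - v u^T, and (I - v u^T) v = v - v (u·v) = 0; hence ker((I - K)^*) = span{v} = span{(-1, -1, 1, 3)}. Therefore (I - K) x = y is solvable iff <y, v> = 0, i.e. iff -y_1 - y_2 + y_3 + 3y_4 = 0. When this holds, K y = u (v·y) = 0, so (I - K) y = y and x = y is a particular solution; the full solution set is the line x = y + c·u = y + c·(1, -1, 1, 0), c ∈ C.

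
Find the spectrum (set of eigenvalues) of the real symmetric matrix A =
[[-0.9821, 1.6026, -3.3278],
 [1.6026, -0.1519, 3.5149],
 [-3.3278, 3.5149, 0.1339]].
sigma(A) ≈ {-6, 1, 4}

A is real symmetric, so its spectrum consists of real eigenvalues. Expanding the characteristic polynomial of the displayed matrix gives
  det(λ I - A) = p(λ) = λ^3 + (1)λ^2 + (-26)λ + (24).
Solving p(λ) = 0 yields eigenvalues ≈ -6, 1, 4. (A is shown rounded to 4 decimals, so these recover the underlying integer eigenvalues to within that precision.)
Verification: the trace of A = -1 equals the sum of eigenvalues -1, and det(A) ≈ -23.9992 matches the eigenvalue product -24.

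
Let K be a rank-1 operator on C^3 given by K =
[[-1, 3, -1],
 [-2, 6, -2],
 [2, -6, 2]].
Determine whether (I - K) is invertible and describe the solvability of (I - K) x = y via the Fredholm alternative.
(I - K) is invertible (det(I - K) = -6 ≠ 0), so for every y in C^3 the equation (I - K) x = y has a unique solution.

K has rank 1, so it is an outer product K = u v^T: every row of K is a multiple of one row vector. Reading off the entries, u = (1, 2, -2) and v = (-1, 3, -1) (row i of K equals u_i·v^T). A rank-one matrix u v^T satisfies K u = u (v·u) and kills the (2)-dimensional subspace v^⊥, so its characteristic polynomial is lambda^2 (lambda - v·u) with v·u = tr K = 7. Hence the eigenvalues of I - K are 1 (multiplicity 2) and 1 - (7) = -6, so det(I - K) = -6. (Direct check: I - K =
[[2, -3, 1],
 [2, -5, 2],
 [-2, 6, -1]]
has determinant -6.) The finite-dimensional Fredholm alternative says: either (I - K) is invertible, or ker(I - K) ≠ {0} and then range(I - K) = ker((I - K)^*)^⊥, with dim ker(I - K) = dim ker((I - K)^*). Since det(I - K) ≠ 0, 1 is not an eigenvalue of K and ker(I - K) = {0}, so we are in the first case: for every y there is a unique x = (I - K)^(-1) y. Explicitly, by the Sherman–Morrison formula, (I - u v^T)^(-1) = I + u v^T/(1 - v·u), i.e. (I - K)^(-1) = I + K/(-6).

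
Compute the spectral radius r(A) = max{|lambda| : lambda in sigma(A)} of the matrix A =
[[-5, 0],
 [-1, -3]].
r(A) = 5

The eigenvalues of A are the roots of its characteristic polynomial. With M = A (coefficients from the trace and determinant):
  p(λ) = det(λ I - M) = λ^2 + 8λ + 15.
For λ^2 + 8λ + 15 the discriminant is 4. It is a perfect square (2^2), so the roots are rational: λ = (-8 ± 2)/2 = -3, -5.
Thus the eigenvalues (to 4 decimals) are -3 (modulus 3); -5 (modulus 5). The spectral radius is the largest modulus: r(A) = 5. (Cross-check: r(A) ≤ ||A||_2 ≈ 5.1492; equality holds whenever A is normal, though it can also hold for some non-normal A.)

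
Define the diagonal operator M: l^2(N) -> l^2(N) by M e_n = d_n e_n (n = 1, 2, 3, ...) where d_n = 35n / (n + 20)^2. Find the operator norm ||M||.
||M|| = 7/16 (attained at n = 20)

For M diagonal, ||M|| = sup_n |d_n|. Treat f(x) = 35x / (x + 20)^2 for real x > 0. By the quotient rule, f'(x) = 35(20 - x)/(x + 20)^3, which is positive for x < 20 and negative for x > 20. So f has a unique maximum at x = 20, and since 20 is a positive integer, the supremum over n ≥ 1 is attained at n = 20: d_20 = 35·20/(20 + 20)^2 = 35·20/1600 = 7/16. Hence ||M|| = 7/16.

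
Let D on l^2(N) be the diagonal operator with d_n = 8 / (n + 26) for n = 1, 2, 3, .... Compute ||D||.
||D|| = 8/27 (attained at n = 1)

For D diagonal, ||D|| = sup_n |d_n| = sup_n 8/(n + 26). This is positive and strictly decreasing in n, so the supremum is attained at n = 1: d_1 = 8/(1 + 26) = 8/27. Hence ||D|| = 8/27.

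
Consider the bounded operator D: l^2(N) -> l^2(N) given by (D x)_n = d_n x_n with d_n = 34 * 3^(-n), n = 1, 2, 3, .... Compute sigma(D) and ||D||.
sigma(D) = {34 * 3^(-n) : n ≥ 1} ∪ {0}; ||D|| = 34/3

A bounded diagonal operator on l^2 with diagonal entries d_n has spectrum equal to the closure of {d_n : n ≥ 1}: every d_n is an eigenvalue (with eigenvector e_n), so {d_n} ⊂ sigma(D); the spectrum is closed, so its closure is too; and for lambda not in the closure, (D - lambda I) has bounded inverse (the diagonal entries 1/(d_n - lambda) are bounded). For our sequence d_n = 34 * 3^(-n), n = 1, 2, 3, ...:
  - {d_n} = {34 * 3^(-n) : n ≥ 1}; the only limit point is 0
  - closure = {34 * 3^(-n) : n ≥ 1} ∪ {0}
For the norm: a diagonal operator has ||D|| = sup_n |d_n|. Here d_n = 34 * 3^(-n) is positive and decreasing, so sup_n |d_n| = d_1 = 34/3. So ||D|| = 34/3.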